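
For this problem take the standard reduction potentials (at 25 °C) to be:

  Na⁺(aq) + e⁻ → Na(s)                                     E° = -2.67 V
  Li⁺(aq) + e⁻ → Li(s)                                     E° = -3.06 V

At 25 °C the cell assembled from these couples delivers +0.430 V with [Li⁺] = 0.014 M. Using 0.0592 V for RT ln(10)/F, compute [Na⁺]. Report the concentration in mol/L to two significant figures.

Na⁺/Na is the cathode, Li⁺/Li the anode: E°cell = +0.39 V, n = 1.
Overall reaction: Na⁺(aq) + Li(s) → Na(s) + Li⁺(aq); Q = [Li⁺]^1/[Na⁺]^1.
From E = E° − (0.0592/n) log Q: log Q = (E° − E)·n/0.0592 = (+0.39 − (+0.430))·1/0.0592 = -0.6757.
So 1·log[Na⁺] = 1·log(0.014) − log Q = -1.8539 − (-0.6757) = -1.1782; [Na⁺] = 10^(-1.1782) ≈ 0.066 M.

0.066 M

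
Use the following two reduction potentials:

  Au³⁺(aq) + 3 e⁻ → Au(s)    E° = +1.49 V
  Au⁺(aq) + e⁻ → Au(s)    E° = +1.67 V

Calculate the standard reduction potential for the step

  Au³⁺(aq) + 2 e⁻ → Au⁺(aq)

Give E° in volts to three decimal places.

Sequential free energies add, so n₃E°₃ = n₁E°₁ + n₂E°₂.
With n₃ = 3, and the known step contributing 1×(+1.67) V, the unknown satisfies 2·E° = 3×(+1.49) − 1×(+1.67) = +2.800.
E° = +2.800 / 2 = +1.400 V.

+1.400 V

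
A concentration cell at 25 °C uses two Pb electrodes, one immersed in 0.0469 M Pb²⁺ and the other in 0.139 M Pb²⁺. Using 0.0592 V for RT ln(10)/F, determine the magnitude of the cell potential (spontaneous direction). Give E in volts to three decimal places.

+0.014 V

For a concentration cell E°cell = 0. The 0.139 M side is the cathode (reduction is favoured where [Pb²⁺] is higher).
With n = 2, E = −(0.0592/2) log([Pb²⁺]ₐₙ/[Pb²⁺]꜀ₐₜ) = −(0.0592/2) log(0.0469/0.139) = −(0.0592/2)(-0.472) = +0.014 V.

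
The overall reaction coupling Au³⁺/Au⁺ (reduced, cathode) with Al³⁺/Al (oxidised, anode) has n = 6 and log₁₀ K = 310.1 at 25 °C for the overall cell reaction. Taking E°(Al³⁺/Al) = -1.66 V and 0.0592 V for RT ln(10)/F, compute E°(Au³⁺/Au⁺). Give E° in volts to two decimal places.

+1.40 V

E°cell = (0.0592/n)·log K = (0.0592/6)(310.1) = +3.060 V.
Since Au³⁺/Au⁺ is the cathode and Al³⁺/Al the anode, E°cell = E°(Au³⁺/Au⁺) − E°(Al³⁺/Al).
So E°(Au³⁺/Au⁺) = E°cell + E°(Al³⁺/Al) = +3.060 + (-1.66) = +1.40 V.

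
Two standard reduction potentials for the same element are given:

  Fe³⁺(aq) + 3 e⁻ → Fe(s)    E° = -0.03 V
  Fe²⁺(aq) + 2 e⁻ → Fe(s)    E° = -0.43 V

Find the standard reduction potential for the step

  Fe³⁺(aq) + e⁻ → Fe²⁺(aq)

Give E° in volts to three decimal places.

Sequential free energies add, so n₃E°₃ = n₁E°₁ + n₂E°₂.
With n₃ = 3, and the known step contributing 2×(-0.43) V, the unknown satisfies 1·E° = 3×(-0.03) − 2×(-0.43) = +0.770.
E° = +0.770 / 1 = +0.770 V.

+0.770 V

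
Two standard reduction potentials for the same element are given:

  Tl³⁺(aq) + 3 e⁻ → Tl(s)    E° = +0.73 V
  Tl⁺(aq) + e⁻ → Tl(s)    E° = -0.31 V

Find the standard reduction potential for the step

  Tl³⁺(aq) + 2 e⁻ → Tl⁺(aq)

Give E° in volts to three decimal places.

Sequential free energies add, so n₃E°₃ = n₁E°₁ + n₂E°₂.
With n₃ = 3, and the known step contributing 1×(-0.31) V, the unknown satisfies 2·E° = 3×(+0.73) − 1×(-0.31) = +2.500.
E° = +2.500 / 2 = +1.250 V.

+1.250 V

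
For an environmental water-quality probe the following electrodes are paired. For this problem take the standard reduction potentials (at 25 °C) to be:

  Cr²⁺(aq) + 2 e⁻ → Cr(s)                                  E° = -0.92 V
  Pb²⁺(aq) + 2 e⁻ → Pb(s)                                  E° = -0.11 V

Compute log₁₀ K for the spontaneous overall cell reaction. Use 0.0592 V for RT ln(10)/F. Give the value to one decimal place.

27.4

Cathode: Pb²⁺/Pb; anode: Cr²⁺/Cr. E°cell = +0.81 V, n = 2.
log K = nE°cell / 0.0592 = (2)(+0.81) / 0.0592 = 27.4.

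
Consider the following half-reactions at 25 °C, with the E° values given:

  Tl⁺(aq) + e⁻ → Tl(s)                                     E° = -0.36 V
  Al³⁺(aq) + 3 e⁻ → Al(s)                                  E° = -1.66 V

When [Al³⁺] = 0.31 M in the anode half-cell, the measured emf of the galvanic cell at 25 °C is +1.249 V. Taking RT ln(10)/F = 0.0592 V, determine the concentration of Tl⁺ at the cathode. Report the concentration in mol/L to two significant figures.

0.093 M

Tl⁺/Tl is the cathode, Al³⁺/Al the anode: E°cell = +1.30 V, n = 3.
Overall reaction: 3 Tl⁺(aq) + Al(s) → 3 Tl(s) + Al³⁺(aq); Q = [Al³⁺]^1/[Tl⁺]^3.
From E = E° − (0.0592/n) log Q: log Q = (E° − E)·n/0.0592 = (+1.30 − (+1.249))·3/0.0592 = 2.5845.
So 3·log[Tl⁺] = 1·log(0.31) − log Q = -0.5086 − (2.5845) = -3.0931; log[Tl⁺] = -3.0931 / 3 = -1.0310; [Tl⁺] = 10^(-1.0310) ≈ 0.093 M.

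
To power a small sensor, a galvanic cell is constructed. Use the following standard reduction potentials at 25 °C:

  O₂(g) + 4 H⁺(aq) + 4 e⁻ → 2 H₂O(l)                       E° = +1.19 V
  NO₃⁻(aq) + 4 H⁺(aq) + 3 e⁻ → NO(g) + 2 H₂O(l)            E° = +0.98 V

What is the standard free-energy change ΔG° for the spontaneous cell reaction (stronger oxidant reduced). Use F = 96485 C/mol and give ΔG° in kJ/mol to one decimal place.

O₂/H₂O (E° = +1.19 V) is the cathode; NO₃⁻/NO (E° = +0.98 V) is the anode, so E°cell = +0.21 V.
Balancing electrons gives n = 12 (lcm of 4 and 3).
ΔG° = −nFE° = −(12)(96485)(+0.21) = -243,142 J = -243.1 kJ/mol.

-243.1 kJ/mol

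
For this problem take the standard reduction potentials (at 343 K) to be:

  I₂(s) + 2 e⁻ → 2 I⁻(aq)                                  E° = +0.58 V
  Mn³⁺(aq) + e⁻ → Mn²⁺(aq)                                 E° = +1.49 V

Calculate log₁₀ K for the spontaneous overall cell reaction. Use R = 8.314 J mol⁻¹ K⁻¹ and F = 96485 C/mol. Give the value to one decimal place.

26.7

Cathode: Mn³⁺/Mn²⁺; anode: I₂/I⁻. E°cell = (+1.49) − (+0.58) = +0.91 V, with n = 2.
ΔG° = −nFE° = −RT ln K, so ln K = nFE°/(RT) = (2)(96485)(+0.91) / ((8.314)(343)) = 61.578.
log₁₀ K = 61.578 / ln 10 = 26.7.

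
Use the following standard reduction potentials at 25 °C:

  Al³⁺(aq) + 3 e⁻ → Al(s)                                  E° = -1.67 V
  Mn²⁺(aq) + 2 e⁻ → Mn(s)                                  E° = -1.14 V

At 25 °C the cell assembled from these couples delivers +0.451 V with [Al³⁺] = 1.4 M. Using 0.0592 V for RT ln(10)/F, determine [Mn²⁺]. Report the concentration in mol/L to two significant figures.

Mn²⁺/Mn is the cathode, Al³⁺/Al the anode: E°cell = +0.53 V, n = 6.
Overall reaction: 3 Mn²⁺(aq) + 2 Al(s) → 3 Mn(s) + 2 Al³⁺(aq); Q = [Al³⁺]^2/[Mn²⁺]^3.
From E = E° − (0.0592/n) log Q: log Q = (E° − E)·n/0.0592 = (+0.53 − (+0.451))·6/0.0592 = 8.0068.
So 3·log[Mn²⁺] = 2·log(1.4) − log Q = 0.2923 − (8.0068) = -7.7145; log[Mn²⁺] = -7.7145 / 3 = -2.5715; [Mn²⁺] = 10^(-2.5715) ≈ 0.0027 M.

0.0027 M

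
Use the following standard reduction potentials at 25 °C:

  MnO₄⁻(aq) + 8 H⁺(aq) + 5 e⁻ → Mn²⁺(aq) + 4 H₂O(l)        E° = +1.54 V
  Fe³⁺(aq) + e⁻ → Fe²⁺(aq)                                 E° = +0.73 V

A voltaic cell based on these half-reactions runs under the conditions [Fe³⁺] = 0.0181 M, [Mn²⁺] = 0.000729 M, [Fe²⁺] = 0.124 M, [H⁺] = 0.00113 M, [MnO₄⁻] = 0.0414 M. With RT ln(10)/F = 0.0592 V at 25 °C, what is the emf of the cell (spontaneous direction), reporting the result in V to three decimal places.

MnO₄⁻/Mn²⁺ is the cathode (higher E°), Fe³⁺/Fe²⁺ the anode: E°cell = +1.54 − (+0.73) = +0.81 V, n = 5.
Overall: MnO₄⁻(aq) + 8 H⁺(aq) + 5 Fe²⁺(aq) → Mn²⁺(aq) + 4 H₂O(l) + 5 Fe³⁺(aq)
Q = [Mn²⁺]·[Fe³⁺]^5 / ([MnO₄⁻]·[H⁺]^8·[Fe²⁺]^5); log Q = 17.642.
E = E° − (0.0592/n) log Q = +0.81 − (0.0592/5)(17.642) = +0.601 V.

+0.601 V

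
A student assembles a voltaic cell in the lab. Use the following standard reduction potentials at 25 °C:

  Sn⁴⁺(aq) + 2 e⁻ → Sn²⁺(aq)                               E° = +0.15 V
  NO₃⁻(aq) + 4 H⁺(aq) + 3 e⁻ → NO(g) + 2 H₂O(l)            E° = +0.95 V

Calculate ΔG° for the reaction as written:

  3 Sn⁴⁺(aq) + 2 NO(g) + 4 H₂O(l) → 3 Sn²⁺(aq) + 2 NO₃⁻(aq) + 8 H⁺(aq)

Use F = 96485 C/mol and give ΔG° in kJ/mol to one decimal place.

As written, Sn⁴⁺/Sn²⁺ is reduced (cathode) and NO₃⁻/NO is oxidised (anode), so E°cell = (+0.15) − (+0.95) = -0.80 V.
Balancing electrons gives n = 6.
ΔG° = −nFE° = −(6)(96485)(-0.80) = 463,128 J = +463.1 kJ/mol.

+463.1 kJ/mol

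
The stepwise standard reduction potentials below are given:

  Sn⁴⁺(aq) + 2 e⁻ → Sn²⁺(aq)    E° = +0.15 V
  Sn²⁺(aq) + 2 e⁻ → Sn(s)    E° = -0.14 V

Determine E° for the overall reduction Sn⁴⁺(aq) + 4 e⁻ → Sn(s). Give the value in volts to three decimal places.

+0.005 V

Adding the free-energy changes (−nFE°) of the two steps gives −n₃FE°₃ = −n₁FE°₁ − n₂FE°₂.
E°₃ = (2×+0.15 + 2×-0.14) / 4 = (+0.020) / 4 = +0.005 V.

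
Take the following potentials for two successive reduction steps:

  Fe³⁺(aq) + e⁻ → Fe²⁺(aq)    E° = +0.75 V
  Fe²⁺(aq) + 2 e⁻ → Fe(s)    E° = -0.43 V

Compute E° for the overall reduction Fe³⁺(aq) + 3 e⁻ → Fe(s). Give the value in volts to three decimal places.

-0.037 V

Since ΔG° = −nFE° is additive over sequential reductions, n₃E°₃ = n₁E°₁ + n₂E°₂.
E°₃ = (1×+0.75 + 2×-0.43) / 3 = (-0.110) / 3 = -0.037 V.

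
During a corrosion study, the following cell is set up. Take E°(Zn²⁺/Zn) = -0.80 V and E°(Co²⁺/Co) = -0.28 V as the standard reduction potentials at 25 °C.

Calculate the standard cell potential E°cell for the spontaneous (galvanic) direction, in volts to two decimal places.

+0.52 V

The Co²⁺/Co couple has the higher reduction potential, so it is the cathode; Zn²⁺/Zn is oxidised at the anode.
E°cell = E°(cathode) − E°(anode) = (-0.28) − (-0.80) = +0.52 V.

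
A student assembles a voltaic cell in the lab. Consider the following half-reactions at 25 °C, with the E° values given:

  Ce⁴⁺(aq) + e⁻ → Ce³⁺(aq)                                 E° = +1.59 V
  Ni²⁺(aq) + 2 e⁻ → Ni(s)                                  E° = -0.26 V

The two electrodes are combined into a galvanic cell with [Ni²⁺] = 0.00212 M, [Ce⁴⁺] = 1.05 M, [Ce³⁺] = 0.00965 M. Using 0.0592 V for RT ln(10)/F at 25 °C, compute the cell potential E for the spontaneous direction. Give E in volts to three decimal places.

Ce⁴⁺/Ce³⁺ is the cathode (higher E°), Ni²⁺/Ni the anode: E°cell = +1.59 − (-0.26) = +1.85 V, n = 2.
Overall: 2 Ce⁴⁺(aq) + Ni(s) → 2 Ce³⁺(aq) + Ni²⁺(aq)
Q = [Ce³⁺]^2·[Ni²⁺] / ([Ce⁴⁺]^2); log Q = -6.747.
E = E° − (0.0592/n) log Q = +1.85 − (0.0592/2)(-6.747) = +2.050 V.

+2.050 V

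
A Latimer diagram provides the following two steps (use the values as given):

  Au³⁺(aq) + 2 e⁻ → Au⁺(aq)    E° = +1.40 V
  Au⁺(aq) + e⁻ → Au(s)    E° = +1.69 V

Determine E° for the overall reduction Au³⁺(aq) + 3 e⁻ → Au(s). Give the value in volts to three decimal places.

+1.497 V

Standard free energies of sequential steps add: ΔG°₃ = ΔG°₁ + ΔG°₂, so n₃E°₃ = n₁E°₁ + n₂E°₂.
E°₃ = (2×+1.40 + 1×+1.69) / 3 = (+4.490) / 3 = +1.497 V.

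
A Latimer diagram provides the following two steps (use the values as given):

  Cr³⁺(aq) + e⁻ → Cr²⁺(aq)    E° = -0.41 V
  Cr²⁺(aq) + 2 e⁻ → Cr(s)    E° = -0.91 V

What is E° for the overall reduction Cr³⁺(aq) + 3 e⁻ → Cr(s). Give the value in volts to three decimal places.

Since ΔG° = −nFE° is additive over sequential reductions, n₃E°₃ = n₁E°₁ + n₂E°₂.
E°₃ = (1×-0.41 + 2×-0.91) / 3 = (-2.230) / 3 = -0.743 V.
E° values themselves are not directly additive — weighting by electron count is essential.

-0.743 V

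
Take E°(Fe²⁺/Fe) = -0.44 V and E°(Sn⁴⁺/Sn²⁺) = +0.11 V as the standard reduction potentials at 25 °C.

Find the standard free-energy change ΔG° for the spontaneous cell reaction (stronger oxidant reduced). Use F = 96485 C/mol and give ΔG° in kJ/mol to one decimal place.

Sn⁴⁺/Sn²⁺ (E° = +0.11 V) is the cathode; Fe²⁺/Fe (E° = -0.44 V) is the anode, so E°cell = +0.55 V.
Balancing electrons gives n = 2 (lcm of 2 and 2).
ΔG° = −nFE° = −(2)(96485)(+0.55) = -106,134 J = -106.1 kJ/mol.

-106.1 kJ/mol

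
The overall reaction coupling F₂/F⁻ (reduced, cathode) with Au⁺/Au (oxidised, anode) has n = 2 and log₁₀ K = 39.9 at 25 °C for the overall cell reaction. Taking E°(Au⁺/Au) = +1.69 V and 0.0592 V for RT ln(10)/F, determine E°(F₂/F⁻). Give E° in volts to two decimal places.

E°cell = (0.0592/n)·log K = (0.0592/2)(39.9) = +1.181 V.
Since F₂/F⁻ is the cathode and Au⁺/Au the anode, E°cell = E°(F₂/F⁻) − E°(Au⁺/Au).
So E°(F₂/F⁻) = E°cell + E°(Au⁺/Au) = +1.181 + (+1.69) = +2.87 V.

+2.87 V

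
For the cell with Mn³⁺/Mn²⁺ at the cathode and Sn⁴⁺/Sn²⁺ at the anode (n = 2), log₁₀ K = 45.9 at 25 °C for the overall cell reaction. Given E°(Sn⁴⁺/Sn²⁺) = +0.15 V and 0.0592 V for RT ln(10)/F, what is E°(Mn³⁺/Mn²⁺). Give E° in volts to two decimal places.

E°cell = (0.0592/n)·log K = (0.0592/2)(45.9) = +1.359 V.
Since Mn³⁺/Mn²⁺ is the cathode and Sn⁴⁺/Sn²⁺ the anode, E°cell = E°(Mn³⁺/Mn²⁺) − E°(Sn⁴⁺/Sn²⁺).
So E°(Mn³⁺/Mn²⁺) = E°cell + E°(Sn⁴⁺/Sn²⁺) = +1.359 + (+0.15) = +1.51 V.

+1.51 V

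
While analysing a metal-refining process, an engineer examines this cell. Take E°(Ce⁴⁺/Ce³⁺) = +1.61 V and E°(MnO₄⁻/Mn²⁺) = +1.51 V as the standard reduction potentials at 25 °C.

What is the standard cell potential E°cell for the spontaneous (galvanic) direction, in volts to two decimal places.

The Ce⁴⁺/Ce³⁺ couple has the higher reduction potential, so it is the cathode; MnO₄⁻/Mn²⁺ is oxidised at the anode.
E°cell = E°(cathode) − E°(anode) = (+1.61) − (+1.51) = +0.10 V.
Since E°cell > 0, the reaction is spontaneous under standard conditions.

+0.10 V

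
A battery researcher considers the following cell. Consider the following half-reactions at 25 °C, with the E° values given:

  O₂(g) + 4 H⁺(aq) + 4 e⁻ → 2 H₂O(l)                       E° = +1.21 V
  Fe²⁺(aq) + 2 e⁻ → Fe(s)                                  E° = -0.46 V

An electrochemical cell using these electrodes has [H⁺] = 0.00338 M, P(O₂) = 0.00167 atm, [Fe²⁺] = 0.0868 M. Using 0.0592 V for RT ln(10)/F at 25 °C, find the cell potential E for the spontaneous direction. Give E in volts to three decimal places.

O₂/H₂O is the cathode (higher E°), Fe²⁺/Fe the anode: E°cell = +1.21 − (-0.46) = +1.67 V, n = 4.
Overall: O₂(g) + 4 H⁺(aq) + 2 Fe(s) → 2 H₂O(l) + 2 Fe²⁺(aq)
Q = [Fe²⁺]^2 / (P(O₂)·[H⁺]^4); log Q = 10.539.
E = E° − (0.0592/n) log Q = +1.67 − (0.0592/4)(10.539) = +1.514 V.

+1.514 V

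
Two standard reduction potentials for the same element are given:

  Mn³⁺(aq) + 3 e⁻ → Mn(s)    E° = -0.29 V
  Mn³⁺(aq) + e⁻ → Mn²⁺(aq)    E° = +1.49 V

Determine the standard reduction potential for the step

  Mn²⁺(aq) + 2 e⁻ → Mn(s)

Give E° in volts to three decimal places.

-1.180 V

Sequential free energies add, so n₃E°₃ = n₁E°₁ + n₂E°₂.
With n₃ = 3, and the known step contributing 1×(+1.49) V, the unknown satisfies 2·E° = 3×(-0.29) − 1×(+1.49) = -2.360.
E° = -2.360 / 2 = -1.180 V.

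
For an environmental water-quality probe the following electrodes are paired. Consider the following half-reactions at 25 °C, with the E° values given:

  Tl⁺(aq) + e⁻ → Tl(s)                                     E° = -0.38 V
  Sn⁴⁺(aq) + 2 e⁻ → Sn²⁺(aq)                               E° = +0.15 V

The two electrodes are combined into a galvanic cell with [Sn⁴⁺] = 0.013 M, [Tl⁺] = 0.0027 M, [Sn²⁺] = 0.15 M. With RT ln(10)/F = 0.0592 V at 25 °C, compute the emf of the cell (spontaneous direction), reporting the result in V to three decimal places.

Sn⁴⁺/Sn²⁺ is the cathode (higher E°), Tl⁺/Tl the anode: E°cell = +0.15 − (-0.38) = +0.53 V, n = 2.
Overall: Sn⁴⁺(aq) + 2 Tl(s) → Sn²⁺(aq) + 2 Tl⁺(aq)
Q = [Sn²⁺]·[Tl⁺]^2 / ([Sn⁴⁺]); log Q = -4.075.
E = E° − (0.0592/n) log Q = +0.53 − (0.0592/2)(-4.075) = +0.651 V.

+0.651 V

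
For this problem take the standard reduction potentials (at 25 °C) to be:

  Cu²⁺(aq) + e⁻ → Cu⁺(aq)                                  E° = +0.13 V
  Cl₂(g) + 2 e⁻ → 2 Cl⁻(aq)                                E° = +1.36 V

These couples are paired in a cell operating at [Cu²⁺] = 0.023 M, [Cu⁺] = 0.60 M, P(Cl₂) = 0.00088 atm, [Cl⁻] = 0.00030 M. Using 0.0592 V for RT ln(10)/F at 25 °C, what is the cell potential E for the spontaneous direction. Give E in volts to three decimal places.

Cl₂/Cl⁻ is the cathode (higher E°), Cu²⁺/Cu⁺ the anode: E°cell = +1.36 − (+0.13) = +1.23 V, n = 2.
Overall: Cl₂(g) + 2 Cu⁺(aq) → 2 Cl⁻(aq) + 2 Cu²⁺(aq)
Q = [Cl⁻]^2·[Cu²⁺]^2 / (P(Cl₂)·[Cu⁺]^2); log Q = -6.823.
E = E° − (0.0592/n) log Q = +1.23 − (0.0592/2)(-6.823) = +1.432 V.

+1.432 V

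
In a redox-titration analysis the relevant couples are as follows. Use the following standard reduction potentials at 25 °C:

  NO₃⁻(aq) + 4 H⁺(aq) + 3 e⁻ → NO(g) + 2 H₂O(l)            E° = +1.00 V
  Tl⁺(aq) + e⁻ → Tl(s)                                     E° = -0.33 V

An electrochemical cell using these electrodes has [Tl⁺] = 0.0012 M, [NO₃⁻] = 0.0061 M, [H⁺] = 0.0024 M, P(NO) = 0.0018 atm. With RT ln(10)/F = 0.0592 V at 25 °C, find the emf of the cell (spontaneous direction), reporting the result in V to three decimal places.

NO₃⁻/NO is the cathode (higher E°), Tl⁺/Tl the anode: E°cell = +1.00 − (-0.33) = +1.33 V, n = 3.
Overall: NO₃⁻(aq) + 4 H⁺(aq) + 3 Tl(s) → NO(g) + 2 H₂O(l) + 3 Tl⁺(aq)
Q = P(NO)·[Tl⁺]^3 / ([NO₃⁻]·[H⁺]^4); log Q = 1.187.
E = E° − (0.0592/n) log Q = +1.33 − (0.0592/3)(1.187) = +1.307 V.

+1.307 V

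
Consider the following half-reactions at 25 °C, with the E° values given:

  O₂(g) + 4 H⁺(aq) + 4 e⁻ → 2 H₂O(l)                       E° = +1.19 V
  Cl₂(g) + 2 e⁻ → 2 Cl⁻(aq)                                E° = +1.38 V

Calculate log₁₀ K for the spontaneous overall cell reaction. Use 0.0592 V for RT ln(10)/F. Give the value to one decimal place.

Cathode: Cl₂/Cl⁻; anode: O₂/H₂O. E°cell = +0.19 V, n = 4.
log K = nE°cell / 0.0592 = (4)(+0.19) / 0.0592 = 12.8.

12.8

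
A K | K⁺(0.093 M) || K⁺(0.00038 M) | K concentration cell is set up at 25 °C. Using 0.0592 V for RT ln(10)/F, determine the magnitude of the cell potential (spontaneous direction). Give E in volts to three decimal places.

+0.141 V

For a concentration cell E°cell = 0. The 0.093 M side is the cathode (reduction is favoured where [K⁺] is higher).
With n = 1, E = −(0.0592/1) log([K⁺]ₐₙ/[K⁺]꜀ₐₜ) = −(0.0592/1) log(0.00038/0.093) = −(0.0592/1)(-2.389) = +0.141 V.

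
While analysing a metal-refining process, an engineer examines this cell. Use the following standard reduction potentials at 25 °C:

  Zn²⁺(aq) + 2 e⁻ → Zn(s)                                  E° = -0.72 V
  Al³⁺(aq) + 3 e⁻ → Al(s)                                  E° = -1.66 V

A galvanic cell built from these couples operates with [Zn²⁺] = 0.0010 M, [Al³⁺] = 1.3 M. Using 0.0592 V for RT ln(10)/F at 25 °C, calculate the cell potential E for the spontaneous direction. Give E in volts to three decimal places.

Zn²⁺/Zn is the cathode (higher E°), Al³⁺/Al the anode: E°cell = -0.72 − (-1.66) = +0.94 V, n = 6.
Overall: 3 Zn²⁺(aq) + 2 Al(s) → 3 Zn(s) + 2 Al³⁺(aq)
Q = [Al³⁺]^2 / ([Zn²⁺]^3); log Q = 9.228.
E = E° − (0.0592/n) log Q = +0.94 − (0.0592/6)(9.228) = +0.849 V.

+0.849 V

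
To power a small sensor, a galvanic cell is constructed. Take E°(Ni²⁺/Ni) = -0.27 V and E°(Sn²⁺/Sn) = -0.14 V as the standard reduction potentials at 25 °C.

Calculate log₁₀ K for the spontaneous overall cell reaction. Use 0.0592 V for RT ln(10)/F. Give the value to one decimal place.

Cathode: Sn²⁺/Sn; anode: Ni²⁺/Ni. E°cell = +0.13 V, n = 2.
log K = nE°cell / 0.0592 = (2)(+0.13) / 0.0592 = 4.4.

4.4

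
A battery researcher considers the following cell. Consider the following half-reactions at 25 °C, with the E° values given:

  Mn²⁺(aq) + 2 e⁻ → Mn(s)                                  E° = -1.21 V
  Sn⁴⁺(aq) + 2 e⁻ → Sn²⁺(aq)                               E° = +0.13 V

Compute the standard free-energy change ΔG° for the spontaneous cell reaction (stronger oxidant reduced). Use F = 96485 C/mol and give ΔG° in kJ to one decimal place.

-258.6 kJ

Sn⁴⁺/Sn²⁺ (E° = +0.13 V) is the cathode; Mn²⁺/Mn (E° = -1.21 V) is the anode, so E°cell = +1.34 V.
Balancing electrons gives n = 2 (lcm of 2 and 2).
ΔG° = −nFE° = −(2)(96485)(+1.34) = -258,580 J = -258.6 kJ.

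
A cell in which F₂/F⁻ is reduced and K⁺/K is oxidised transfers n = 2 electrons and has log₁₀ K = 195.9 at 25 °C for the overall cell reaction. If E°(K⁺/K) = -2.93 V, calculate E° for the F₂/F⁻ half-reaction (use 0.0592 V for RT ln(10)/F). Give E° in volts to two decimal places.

E°cell = (0.0592/n)·log K = (0.0592/2)(195.9) = +5.799 V.
Since F₂/F⁻ is the cathode and K⁺/K the anode, E°cell = E°(F₂/F⁻) − E°(K⁺/K).
So E°(F₂/F⁻) = E°cell + E°(K⁺/K) = +5.799 + (-2.93) = +2.87 V.

+2.87 V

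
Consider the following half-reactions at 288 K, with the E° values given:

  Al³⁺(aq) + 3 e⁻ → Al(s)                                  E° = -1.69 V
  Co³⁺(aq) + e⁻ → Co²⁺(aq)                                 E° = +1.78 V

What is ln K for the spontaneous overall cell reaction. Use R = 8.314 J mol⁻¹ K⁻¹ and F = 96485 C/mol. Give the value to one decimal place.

419.5

Cathode: Co³⁺/Co²⁺; anode: Al³⁺/Al. E°cell = (+1.78) − (-1.69) = +3.47 V, with n = 3.
ΔG° = −nFE° = −RT ln K, so ln K = nFE°/(RT) = (3)(96485)(+3.47) / ((8.314)(288)) = 419.477.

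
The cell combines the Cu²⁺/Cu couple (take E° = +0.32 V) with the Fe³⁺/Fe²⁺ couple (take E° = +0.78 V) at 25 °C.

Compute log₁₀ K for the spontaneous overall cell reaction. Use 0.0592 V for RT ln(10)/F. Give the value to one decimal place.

Cathode: Fe³⁺/Fe²⁺; anode: Cu²⁺/Cu. E°cell = +0.46 V, n = 2.
log K = nE°cell / 0.0592 = (2)(+0.46) / 0.0592 = 15.5.

15.5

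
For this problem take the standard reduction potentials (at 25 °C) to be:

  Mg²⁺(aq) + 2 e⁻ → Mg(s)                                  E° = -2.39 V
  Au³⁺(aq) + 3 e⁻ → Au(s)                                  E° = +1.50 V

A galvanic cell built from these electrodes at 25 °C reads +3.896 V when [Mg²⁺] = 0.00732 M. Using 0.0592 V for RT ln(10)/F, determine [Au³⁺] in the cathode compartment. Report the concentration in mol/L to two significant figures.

Au³⁺/Au is the cathode, Mg²⁺/Mg the anode: E°cell = +3.89 V, n = 6.
Overall reaction: 2 Au³⁺(aq) + 3 Mg(s) → 2 Au(s) + 3 Mg²⁺(aq); Q = [Mg²⁺]^3/[Au³⁺]^2.
From E = E° − (0.0592/n) log Q: log Q = (E° − E)·n/0.0592 = (+3.89 − (+3.896))·6/0.0592 = -0.6081.
So 2·log[Au³⁺] = 3·log(0.00732) − log Q = -6.4065 − (-0.6081) = -5.7984; log[Au³⁺] = -5.7984 / 2 = -2.8992; [Au³⁺] = 10^(-2.8992) ≈ 0.0013 M.

0.0013 M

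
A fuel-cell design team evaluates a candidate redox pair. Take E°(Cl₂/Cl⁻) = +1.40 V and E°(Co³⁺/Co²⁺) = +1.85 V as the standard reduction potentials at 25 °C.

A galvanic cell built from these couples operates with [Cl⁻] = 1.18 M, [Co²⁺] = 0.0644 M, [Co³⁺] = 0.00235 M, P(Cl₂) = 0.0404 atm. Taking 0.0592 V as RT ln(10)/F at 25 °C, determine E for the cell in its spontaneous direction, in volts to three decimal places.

+0.410 V

Co³⁺/Co²⁺ is the cathode (higher E°), Cl₂/Cl⁻ the anode: E°cell = +1.85 − (+1.40) = +0.45 V, n = 2.
Overall: 2 Co³⁺(aq) + 2 Cl⁻(aq) → 2 Co²⁺(aq) + Cl₂(g)
Q = [Co²⁺]^2·P(Cl₂) / ([Co³⁺]^2·[Cl⁻]^2); log Q = 1.338.
E = E° − (0.0592/n) log Q = +0.45 − (0.0592/2)(1.338) = +0.410 V.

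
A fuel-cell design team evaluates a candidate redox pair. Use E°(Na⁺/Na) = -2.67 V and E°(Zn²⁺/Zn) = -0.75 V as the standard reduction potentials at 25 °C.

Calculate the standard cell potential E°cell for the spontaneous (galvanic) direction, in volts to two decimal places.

+1.92 V

The Zn²⁺/Zn couple has the higher reduction potential, so it is the cathode; Na⁺/Na is oxidised at the anode.
E°cell = E°(cathode) − E°(anode) = (-0.75) − (-2.67) = +1.92 V.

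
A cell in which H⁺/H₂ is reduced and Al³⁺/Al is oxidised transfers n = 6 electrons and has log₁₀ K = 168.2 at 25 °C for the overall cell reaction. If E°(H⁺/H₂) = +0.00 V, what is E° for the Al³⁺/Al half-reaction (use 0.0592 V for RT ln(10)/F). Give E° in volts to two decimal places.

-1.66 V

E°cell = (0.0592/n)·log K = (0.0592/6)(168.2) = +1.660 V.
Since H⁺/H₂ is the cathode and Al³⁺/Al the anode, E°cell = E°(H⁺/H₂) − E°(Al³⁺/Al).
So E°(Al³⁺/Al) = E°(H⁺/H₂) − E°cell = (+0.00) − (+1.660) = -1.66 V.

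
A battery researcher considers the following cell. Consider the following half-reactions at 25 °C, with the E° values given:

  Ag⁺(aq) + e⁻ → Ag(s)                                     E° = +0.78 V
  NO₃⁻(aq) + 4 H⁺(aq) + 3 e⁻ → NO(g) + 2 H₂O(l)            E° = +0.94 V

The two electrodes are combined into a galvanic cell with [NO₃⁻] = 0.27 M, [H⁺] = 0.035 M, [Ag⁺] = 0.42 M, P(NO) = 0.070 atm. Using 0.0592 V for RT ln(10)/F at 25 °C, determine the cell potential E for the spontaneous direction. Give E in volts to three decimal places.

+0.079 V

NO₃⁻/NO is the cathode (higher E°), Ag⁺/Ag the anode: E°cell = +0.94 − (+0.78) = +0.16 V, n = 3.
Overall: NO₃⁻(aq) + 4 H⁺(aq) + 3 Ag(s) → NO(g) + 2 H₂O(l) + 3 Ag⁺(aq)
Q = P(NO)·[Ag⁺]^3 / ([NO₃⁻]·[H⁺]^4); log Q = 4.107.
E = E° − (0.0592/n) log Q = +0.16 − (0.0592/3)(4.107) = +0.079 V.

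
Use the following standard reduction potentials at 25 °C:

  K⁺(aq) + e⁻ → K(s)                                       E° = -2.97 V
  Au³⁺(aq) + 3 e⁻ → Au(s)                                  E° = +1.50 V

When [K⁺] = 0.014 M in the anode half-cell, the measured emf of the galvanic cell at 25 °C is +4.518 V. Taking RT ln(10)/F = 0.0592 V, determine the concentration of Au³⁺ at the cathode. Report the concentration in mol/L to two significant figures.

0.00074 M

Au³⁺/Au is the cathode, K⁺/K the anode: E°cell = +4.47 V, n = 3.
Overall reaction: Au³⁺(aq) + 3 K(s) → Au(s) + 3 K⁺(aq); Q = [K⁺]^3/[Au³⁺]^1.
From E = E° − (0.0592/n) log Q: log Q = (E° − E)·n/0.0592 = (+4.47 − (+4.518))·3/0.0592 = -2.4324.
So 1·log[Au³⁺] = 3·log(0.014) − log Q = -5.5616 − (-2.4324) = -3.1292; [Au³⁺] = 10^(-3.1292) ≈ 0.00074 M.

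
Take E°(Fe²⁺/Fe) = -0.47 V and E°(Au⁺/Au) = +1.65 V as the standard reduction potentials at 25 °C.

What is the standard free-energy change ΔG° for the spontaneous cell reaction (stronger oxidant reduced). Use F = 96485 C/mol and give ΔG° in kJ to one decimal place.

-409.1 kJ

Au⁺/Au (E° = +1.65 V) is the cathode; Fe²⁺/Fe (E° = -0.47 V) is the anode, so E°cell = +2.12 V.
Balancing electrons gives n = 2 (lcm of 1 and 2).
ΔG° = −nFE° = −(2)(96485)(+2.12) = -409,096 J = -409.1 kJ.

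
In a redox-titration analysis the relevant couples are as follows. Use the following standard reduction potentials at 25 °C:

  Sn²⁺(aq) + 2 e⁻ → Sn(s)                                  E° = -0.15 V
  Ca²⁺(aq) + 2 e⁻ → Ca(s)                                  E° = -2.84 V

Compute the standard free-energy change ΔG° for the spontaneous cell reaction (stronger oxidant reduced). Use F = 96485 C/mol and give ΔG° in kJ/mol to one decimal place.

Sn²⁺/Sn (E° = -0.15 V) is the cathode; Ca²⁺/Ca (E° = -2.84 V) is the anode, so E°cell = +2.69 V.
Balancing electrons gives n = 2 (lcm of 2 and 2).
ΔG° = −nFE° = −(2)(96485)(+2.69) = -519,089 J = -519.1 kJ/mol.

-519.1 kJ/mol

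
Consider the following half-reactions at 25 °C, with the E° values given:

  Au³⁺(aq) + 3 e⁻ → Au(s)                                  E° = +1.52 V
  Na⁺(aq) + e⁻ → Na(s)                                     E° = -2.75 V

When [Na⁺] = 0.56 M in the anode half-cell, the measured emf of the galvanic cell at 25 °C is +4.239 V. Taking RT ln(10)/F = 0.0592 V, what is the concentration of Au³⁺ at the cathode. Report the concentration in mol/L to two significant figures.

0.0047 M

Au³⁺/Au is the cathode, Na⁺/Na the anode: E°cell = +4.27 V, n = 3.
Overall reaction: Au³⁺(aq) + 3 Na(s) → Au(s) + 3 Na⁺(aq); Q = [Na⁺]^3/[Au³⁺]^1.
From E = E° − (0.0592/n) log Q: log Q = (E° − E)·n/0.0592 = (+4.27 − (+4.239))·3/0.0592 = 1.5709.
So 1·log[Au³⁺] = 3·log(0.56) − log Q = -0.7554 − (1.5709) = -2.3263; [Au³⁺] = 10^(-2.3263) ≈ 0.0047 M.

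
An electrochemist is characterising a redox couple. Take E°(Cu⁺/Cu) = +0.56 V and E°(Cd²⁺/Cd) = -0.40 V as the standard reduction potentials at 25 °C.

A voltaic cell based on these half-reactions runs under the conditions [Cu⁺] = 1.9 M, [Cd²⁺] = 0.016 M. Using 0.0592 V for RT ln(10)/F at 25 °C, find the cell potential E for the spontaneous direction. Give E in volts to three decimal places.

+1.030 V

Cu⁺/Cu is the cathode (higher E°), Cd²⁺/Cd the anode: E°cell = +0.56 − (-0.40) = +0.96 V, n = 2.
Overall: 2 Cu⁺(aq) + Cd(s) → 2 Cu(s) + Cd²⁺(aq)
Q = [Cd²⁺] / ([Cu⁺]^2); log Q = -2.353.
E = E° − (0.0592/n) log Q = +0.96 − (0.0592/2)(-2.353) = +1.030 V.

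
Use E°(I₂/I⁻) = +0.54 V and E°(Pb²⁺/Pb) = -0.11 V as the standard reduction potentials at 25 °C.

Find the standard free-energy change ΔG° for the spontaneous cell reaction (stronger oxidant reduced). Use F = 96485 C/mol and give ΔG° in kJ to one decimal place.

-125.4 kJ

I₂/I⁻ (E° = +0.54 V) is the cathode; Pb²⁺/Pb (E° = -0.11 V) is the anode, so E°cell = +0.65 V.
Balancing electrons gives n = 2 (lcm of 2 and 2).
ΔG° = −nFE° = −(2)(96485)(+0.65) = -125,430 J = -125.4 kJ.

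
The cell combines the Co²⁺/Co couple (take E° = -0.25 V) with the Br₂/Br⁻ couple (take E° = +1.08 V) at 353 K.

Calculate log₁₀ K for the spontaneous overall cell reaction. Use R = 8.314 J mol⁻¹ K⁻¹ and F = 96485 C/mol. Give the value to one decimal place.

Cathode: Br₂/Br⁻; anode: Co²⁺/Co. E°cell = (+1.08) − (-0.25) = +1.33 V, with n = 2.
ΔG° = −nFE° = −RT ln K, so ln K = nFE°/(RT) = (2)(96485)(+1.33) / ((8.314)(353)) = 87.449.
log₁₀ K = 87.449 / ln 10 = 38.0.

38.0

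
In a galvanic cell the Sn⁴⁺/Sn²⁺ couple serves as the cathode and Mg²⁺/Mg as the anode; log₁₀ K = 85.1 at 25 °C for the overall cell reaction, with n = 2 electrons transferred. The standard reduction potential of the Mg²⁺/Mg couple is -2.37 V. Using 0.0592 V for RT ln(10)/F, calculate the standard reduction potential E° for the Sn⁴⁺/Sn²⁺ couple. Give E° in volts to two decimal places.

E°cell = (0.0592/n)·log K = (0.0592/2)(85.1) = +2.519 V.
Since Sn⁴⁺/Sn²⁺ is the cathode and Mg²⁺/Mg the anode, E°cell = E°(Sn⁴⁺/Sn²⁺) − E°(Mg²⁺/Mg).
So E°(Sn⁴⁺/Sn²⁺) = E°cell + E°(Mg²⁺/Mg) = +2.519 + (-2.37) = +0.15 V.

+0.15 V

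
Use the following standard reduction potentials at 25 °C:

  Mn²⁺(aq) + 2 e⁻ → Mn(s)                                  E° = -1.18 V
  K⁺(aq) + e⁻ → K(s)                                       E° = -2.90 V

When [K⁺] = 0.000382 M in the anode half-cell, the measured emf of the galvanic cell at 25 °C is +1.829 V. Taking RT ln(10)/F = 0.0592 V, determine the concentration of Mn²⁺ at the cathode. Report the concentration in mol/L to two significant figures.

Mn²⁺/Mn is the cathode, K⁺/K the anode: E°cell = +1.72 V, n = 2.
Overall reaction: Mn²⁺(aq) + 2 K(s) → Mn(s) + 2 K⁺(aq); Q = [K⁺]^2/[Mn²⁺]^1.
From E = E° − (0.0592/n) log Q: log Q = (E° − E)·n/0.0592 = (+1.72 − (+1.829))·2/0.0592 = -3.6824.
So 1·log[Mn²⁺] = 2·log(0.000382) − log Q = -6.8359 − (-3.6824) = -3.1535; [Mn²⁺] = 10^(-3.1535) ≈ 0.00070 M.

0.00070 M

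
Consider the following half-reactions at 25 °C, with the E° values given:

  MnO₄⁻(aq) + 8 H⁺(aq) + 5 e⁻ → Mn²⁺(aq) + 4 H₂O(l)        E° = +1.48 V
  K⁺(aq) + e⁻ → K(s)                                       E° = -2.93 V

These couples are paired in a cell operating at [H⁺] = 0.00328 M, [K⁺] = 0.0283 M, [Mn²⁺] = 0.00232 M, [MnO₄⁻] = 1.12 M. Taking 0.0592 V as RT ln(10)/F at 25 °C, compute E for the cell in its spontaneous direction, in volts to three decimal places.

+4.298 V

MnO₄⁻/Mn²⁺ is the cathode (higher E°), K⁺/K the anode: E°cell = +1.48 − (-2.93) = +4.41 V, n = 5.
Overall: MnO₄⁻(aq) + 8 H⁺(aq) + 5 K(s) → Mn²⁺(aq) + 4 H₂O(l) + 5 K⁺(aq)
Q = [Mn²⁺]·[K⁺]^5 / ([MnO₄⁻]·[H⁺]^8); log Q = 9.448.
E = E° − (0.0592/n) log Q = +4.41 − (0.0592/5)(9.448) = +4.298 V.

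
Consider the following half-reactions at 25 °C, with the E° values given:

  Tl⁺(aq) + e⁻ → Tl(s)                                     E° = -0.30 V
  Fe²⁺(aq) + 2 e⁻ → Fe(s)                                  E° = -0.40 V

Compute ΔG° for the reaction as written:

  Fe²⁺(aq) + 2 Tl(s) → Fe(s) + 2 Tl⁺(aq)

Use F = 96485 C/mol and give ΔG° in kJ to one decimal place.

+19.3 kJ

As written, Fe²⁺/Fe is reduced (cathode) and Tl⁺/Tl is oxidised (anode), so E°cell = (-0.40) − (-0.30) = -0.10 V.
Balancing electrons gives n = 2.
ΔG° = −nFE° = −(2)(96485)(-0.10) = 19,297 J = +19.3 kJ.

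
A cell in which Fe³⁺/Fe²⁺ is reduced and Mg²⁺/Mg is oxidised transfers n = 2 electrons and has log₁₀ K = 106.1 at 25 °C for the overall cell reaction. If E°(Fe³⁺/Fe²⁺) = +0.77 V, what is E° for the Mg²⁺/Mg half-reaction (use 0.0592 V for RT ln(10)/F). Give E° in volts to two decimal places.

E°cell = (0.0592/n)·log K = (0.0592/2)(106.1) = +3.141 V.
Since Fe³⁺/Fe²⁺ is the cathode and Mg²⁺/Mg the anode, E°cell = E°(Fe³⁺/Fe²⁺) − E°(Mg²⁺/Mg).
So E°(Mg²⁺/Mg) = E°(Fe³⁺/Fe²⁺) − E°cell = (+0.77) − (+3.141) = -2.37 V.

-2.37 V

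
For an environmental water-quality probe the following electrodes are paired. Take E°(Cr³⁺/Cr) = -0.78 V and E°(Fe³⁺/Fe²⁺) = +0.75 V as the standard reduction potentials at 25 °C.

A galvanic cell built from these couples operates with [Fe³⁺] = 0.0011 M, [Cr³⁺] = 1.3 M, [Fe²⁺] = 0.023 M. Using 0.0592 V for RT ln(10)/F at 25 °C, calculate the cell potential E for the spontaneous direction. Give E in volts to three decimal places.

Fe³⁺/Fe²⁺ is the cathode (higher E°), Cr³⁺/Cr the anode: E°cell = +0.75 − (-0.78) = +1.53 V, n = 3.
Overall: 3 Fe³⁺(aq) + Cr(s) → 3 Fe²⁺(aq) + Cr³⁺(aq)
Q = [Fe²⁺]^3·[Cr³⁺] / ([Fe³⁺]^3); log Q = 4.075.
E = E° − (0.0592/n) log Q = +1.53 − (0.0592/3)(4.075) = +1.450 V.

+1.450 V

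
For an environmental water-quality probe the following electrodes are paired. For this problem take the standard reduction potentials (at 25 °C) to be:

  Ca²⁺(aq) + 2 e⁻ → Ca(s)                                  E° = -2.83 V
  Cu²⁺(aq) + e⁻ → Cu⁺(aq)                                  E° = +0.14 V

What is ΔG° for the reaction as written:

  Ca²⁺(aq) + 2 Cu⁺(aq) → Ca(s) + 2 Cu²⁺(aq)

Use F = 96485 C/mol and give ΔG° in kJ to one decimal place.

+573.1 kJ

As written, Ca²⁺/Ca is reduced (cathode) and Cu²⁺/Cu⁺ is oxidised (anode), so E°cell = (-2.83) − (+0.14) = -2.97 V.
Balancing electrons gives n = 2.
ΔG° = −nFE° = −(2)(96485)(-2.97) = 573,121 J = +573.1 kJ.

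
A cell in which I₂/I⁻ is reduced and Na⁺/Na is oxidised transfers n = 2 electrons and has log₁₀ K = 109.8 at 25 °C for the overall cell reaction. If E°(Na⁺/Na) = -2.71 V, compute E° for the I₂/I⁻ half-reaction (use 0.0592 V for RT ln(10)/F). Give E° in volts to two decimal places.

E°cell = (0.0592/n)·log K = (0.0592/2)(109.8) = +3.250 V.
Since I₂/I⁻ is the cathode and Na⁺/Na the anode, E°cell = E°(I₂/I⁻) − E°(Na⁺/Na).
So E°(I₂/I⁻) = E°cell + E°(Na⁺/Na) = +3.250 + (-2.71) = +0.54 V.

+0.54 V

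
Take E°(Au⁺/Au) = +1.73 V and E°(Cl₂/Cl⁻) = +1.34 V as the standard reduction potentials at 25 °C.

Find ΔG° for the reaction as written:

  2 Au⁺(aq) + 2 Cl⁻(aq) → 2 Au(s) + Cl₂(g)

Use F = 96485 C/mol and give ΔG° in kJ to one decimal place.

As written, Au⁺/Au is reduced (cathode) and Cl₂/Cl⁻ is oxidised (anode), so E°cell = (+1.73) − (+1.34) = +0.39 V.
Balancing electrons gives n = 2.
ΔG° = −nFE° = −(2)(96485)(+0.39) = -75,258 J = -75.3 kJ.

-75.3 kJ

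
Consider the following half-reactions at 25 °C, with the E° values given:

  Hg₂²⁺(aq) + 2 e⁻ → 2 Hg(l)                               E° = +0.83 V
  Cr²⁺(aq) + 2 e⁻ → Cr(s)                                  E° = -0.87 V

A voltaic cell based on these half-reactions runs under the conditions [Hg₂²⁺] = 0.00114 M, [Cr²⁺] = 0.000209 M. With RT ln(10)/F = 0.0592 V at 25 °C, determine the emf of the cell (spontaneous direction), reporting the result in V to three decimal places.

+1.722 V

Hg₂²⁺/Hg is the cathode (higher E°), Cr²⁺/Cr the anode: E°cell = +0.83 − (-0.87) = +1.70 V, n = 2.
Overall: Hg₂²⁺(aq) + Cr(s) → 2 Hg(l) + Cr²⁺(aq)
Q = [Cr²⁺] / ([Hg₂²⁺]); log Q = -0.737.
E = E° − (0.0592/n) log Q = +1.70 − (0.0592/2)(-0.737) = +1.722 V.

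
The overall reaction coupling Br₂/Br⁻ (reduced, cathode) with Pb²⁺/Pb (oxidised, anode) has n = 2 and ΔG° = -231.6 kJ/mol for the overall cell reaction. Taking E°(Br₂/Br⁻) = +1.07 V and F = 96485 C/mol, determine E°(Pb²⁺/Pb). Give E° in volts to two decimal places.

-0.13 V

E°cell = −ΔG°/(nF) = −(-231.6×10³)/((2)(96485)) = +1.200 V.
Since Br₂/Br⁻ is the cathode and Pb²⁺/Pb the anode, E°cell = E°(Br₂/Br⁻) − E°(Pb²⁺/Pb).
So E°(Pb²⁺/Pb) = E°(Br₂/Br⁻) − E°cell = (+1.07) − (+1.200) = -0.13 V.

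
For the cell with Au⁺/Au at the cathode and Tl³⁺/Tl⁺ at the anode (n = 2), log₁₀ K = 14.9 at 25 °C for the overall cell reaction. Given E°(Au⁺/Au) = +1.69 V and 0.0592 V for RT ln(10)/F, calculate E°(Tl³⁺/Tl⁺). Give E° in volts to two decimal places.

+1.25 V

E°cell = (0.0592/n)·log K = (0.0592/2)(14.9) = +0.441 V.
Since Au⁺/Au is the cathode and Tl³⁺/Tl⁺ the anode, E°cell = E°(Au⁺/Au) − E°(Tl³⁺/Tl⁺).
So E°(Tl³⁺/Tl⁺) = E°(Au⁺/Au) − E°cell = (+1.69) − (+0.441) = +1.25 V.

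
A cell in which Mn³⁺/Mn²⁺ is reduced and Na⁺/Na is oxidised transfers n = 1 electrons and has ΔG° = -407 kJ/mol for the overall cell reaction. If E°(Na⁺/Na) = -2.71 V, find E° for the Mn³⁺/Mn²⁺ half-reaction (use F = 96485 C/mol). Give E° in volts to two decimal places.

E°cell = −ΔG°/(nF) = −(-407×10³)/((1)(96485)) = +4.218 V.
Since Mn³⁺/Mn²⁺ is the cathode and Na⁺/Na the anode, E°cell = E°(Mn³⁺/Mn²⁺) − E°(Na⁺/Na).
So E°(Mn³⁺/Mn²⁺) = E°cell + E°(Na⁺/Na) = +4.218 + (-2.71) = +1.51 V.

+1.51 V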